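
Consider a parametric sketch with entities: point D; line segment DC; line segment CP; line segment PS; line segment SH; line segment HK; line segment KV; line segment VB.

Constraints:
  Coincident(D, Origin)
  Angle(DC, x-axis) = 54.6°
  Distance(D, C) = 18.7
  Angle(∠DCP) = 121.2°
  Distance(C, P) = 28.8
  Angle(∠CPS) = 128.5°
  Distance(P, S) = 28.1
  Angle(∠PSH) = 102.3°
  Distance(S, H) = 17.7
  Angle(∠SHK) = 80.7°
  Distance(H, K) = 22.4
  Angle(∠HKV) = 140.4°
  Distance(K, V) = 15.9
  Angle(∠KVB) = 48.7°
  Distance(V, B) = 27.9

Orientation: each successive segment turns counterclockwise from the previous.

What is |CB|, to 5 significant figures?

46.215

D is at the origin; DC runs at 54.6° with length 18.7, so C = (10.833, 15.243). ∠DCP = 121.2° gives CP at 113.40° from the x-axis; with |CP| = 28.8, P = (-0.60530, 41.674). ∠CPS = 128.5° gives PS at 164.90° from the x-axis; with |PS| = 28.1, S = (-27.735, 48.994). ∠PSH = 102.3° gives SH at -117.40° from the x-axis; with |SH| = 17.7, H = (-35.881, 33.280). ∠SHK = 80.7° gives HK at -18.100° from the x-axis; with |HK| = 22.4, K = (-14.589, 26.321). ∠HKV = 140.4° gives KV at 21.500° from the x-axis; with |KV| = 15.9, V = (0.20457, 32.148). ∠KVB = 48.7° gives VB at 152.80° from the x-axis; with |VB| = 27.9, B = (-24.610, 44.901). Then |CB| = |B − C| = 46.215.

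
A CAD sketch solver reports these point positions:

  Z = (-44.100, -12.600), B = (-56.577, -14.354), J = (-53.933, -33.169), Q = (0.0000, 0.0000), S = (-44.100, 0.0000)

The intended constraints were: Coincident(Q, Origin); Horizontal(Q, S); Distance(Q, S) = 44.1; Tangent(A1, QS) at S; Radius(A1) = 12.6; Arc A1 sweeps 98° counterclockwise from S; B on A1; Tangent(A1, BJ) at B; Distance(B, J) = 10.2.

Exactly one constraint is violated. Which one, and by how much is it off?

Distance(B, J) = 10.2 — off by 8.80.

Q = (0.00, 0.00) ✓; Q.y = 0.00, S.y = 0.00 ✓; |QS| = 44.10 ✓; ∠(ZS, SQ) = 90.00° ✓; |ZS| = 12.60 ✓; bearing(Z→B) − bearing(Z→S) = 98.00° ✓; |ZB| = 12.60 ✓; ∠(ZB, BJ) = 90.00° ✓; |BJ| = 19.00 ✗.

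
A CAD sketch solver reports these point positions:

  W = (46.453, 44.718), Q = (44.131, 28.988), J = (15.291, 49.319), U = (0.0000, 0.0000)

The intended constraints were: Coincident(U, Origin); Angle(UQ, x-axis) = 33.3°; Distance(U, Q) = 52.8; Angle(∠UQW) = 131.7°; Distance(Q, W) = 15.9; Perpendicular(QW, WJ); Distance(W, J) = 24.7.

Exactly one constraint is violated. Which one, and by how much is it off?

Distance(W, J) = 24.7 — off by 6.80.

U = (0.00, 0.00) ✓; UQ at 33.30° ✓; |UQ| = 52.80 ✓; ∠UQW = 131.7° ✓; |QW| = 15.90 ✓; ∠(QW, WJ) = 90.00° ✓; |WJ| = 31.50 ✗.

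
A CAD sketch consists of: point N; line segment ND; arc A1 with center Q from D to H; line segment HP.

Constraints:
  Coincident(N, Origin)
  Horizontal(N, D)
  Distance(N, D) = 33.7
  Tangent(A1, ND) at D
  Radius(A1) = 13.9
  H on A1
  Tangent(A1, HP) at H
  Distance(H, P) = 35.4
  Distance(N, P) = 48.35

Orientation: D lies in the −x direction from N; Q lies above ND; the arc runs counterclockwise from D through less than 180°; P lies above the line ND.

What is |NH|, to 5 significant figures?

23.069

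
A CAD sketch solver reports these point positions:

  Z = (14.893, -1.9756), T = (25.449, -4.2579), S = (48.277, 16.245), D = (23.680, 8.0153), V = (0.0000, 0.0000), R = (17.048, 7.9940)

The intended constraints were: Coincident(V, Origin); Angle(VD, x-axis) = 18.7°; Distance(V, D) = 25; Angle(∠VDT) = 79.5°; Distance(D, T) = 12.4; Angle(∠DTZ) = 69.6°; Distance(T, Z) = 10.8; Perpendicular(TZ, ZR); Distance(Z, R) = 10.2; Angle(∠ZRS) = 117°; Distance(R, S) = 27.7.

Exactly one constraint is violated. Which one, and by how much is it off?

Distance(R, S) = 27.7 — off by 4.60.

V = (0.00, 0.00) ✓; VD at 18.70° ✓; |VD| = 25.00 ✓; ∠VDT = 79.50° ✓; |DT| = 12.40 ✓; ∠DTZ = 69.60° ✓; |TZ| = 10.80 ✓; ∠(TZ, ZR) = 90.00° ✓; |ZR| = 10.20 ✓; ∠ZRS = 117.0° ✓; |RS| = 32.30 ✗.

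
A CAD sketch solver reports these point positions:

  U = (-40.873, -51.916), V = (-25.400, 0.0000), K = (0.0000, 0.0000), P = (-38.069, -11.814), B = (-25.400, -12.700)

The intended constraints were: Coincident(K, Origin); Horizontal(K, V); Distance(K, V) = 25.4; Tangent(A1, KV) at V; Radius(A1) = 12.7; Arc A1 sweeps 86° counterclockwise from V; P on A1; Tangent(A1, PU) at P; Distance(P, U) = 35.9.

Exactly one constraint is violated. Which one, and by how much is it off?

Distance(P, U) = 35.9 — off by 4.30.

K = (0.00, 0.00) ✓; K.y = 0.00, V.y = 0.00 ✓; |KV| = 25.40 ✓; ∠(BV, VK) = 90.00° ✓; |BV| = 12.70 ✓; bearing(B→P) − bearing(B→V) = 86.00° ✓; |BP| = 12.70 ✓; ∠(BP, PU) = 90.00° ✓; |PU| = 40.20 ✗.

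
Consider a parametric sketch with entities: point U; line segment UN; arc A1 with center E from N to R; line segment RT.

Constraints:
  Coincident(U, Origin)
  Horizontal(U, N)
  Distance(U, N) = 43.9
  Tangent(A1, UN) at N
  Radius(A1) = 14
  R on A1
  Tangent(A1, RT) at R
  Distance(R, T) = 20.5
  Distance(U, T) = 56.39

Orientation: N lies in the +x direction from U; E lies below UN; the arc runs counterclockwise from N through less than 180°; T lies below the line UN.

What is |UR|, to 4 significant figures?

37.60

U is at the origin; U and N share the same y with |UN| = 43.9 and N on the +x side, so N = (43.90, 0.000). The tangent condition forces EN to be normal to UN, so E = N + (0, -14) = (43.90, -14.00). Since ER ⟂ RT (tangency), |ET| = √(14.0² + 20.5²) = 24.82 regardless of where R sits on A1. So T lies on both circle(U, 56.39) and circle(E, 24.82); the below-UN intersection is T = (41.05, -38.66). R is the foot of the tangent from T: R = (31.51, -20.52).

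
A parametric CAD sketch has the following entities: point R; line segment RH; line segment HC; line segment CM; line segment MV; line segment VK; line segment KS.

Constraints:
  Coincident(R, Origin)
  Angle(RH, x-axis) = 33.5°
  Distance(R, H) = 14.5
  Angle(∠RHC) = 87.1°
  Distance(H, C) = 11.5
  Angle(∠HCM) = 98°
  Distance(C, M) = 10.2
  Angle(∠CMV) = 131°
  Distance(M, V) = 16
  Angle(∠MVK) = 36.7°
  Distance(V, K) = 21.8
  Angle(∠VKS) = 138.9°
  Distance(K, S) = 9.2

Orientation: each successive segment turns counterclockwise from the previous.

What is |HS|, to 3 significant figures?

12.2

R is at the origin; RH runs at 33.5° with length 14.5, so H = (12.1, 8.00). ∠RHC = 87.1° gives HC at 126° from the x-axis; with |HC| = 11.5, C = (5.27, 17.3). ∠HCM = 98.0° gives CM at -152° from the x-axis; with |CM| = 10.2, M = (-3.71, 12.4). ∠CMV = 131.0° gives MV at -103° from the x-axis; with |MV| = 16.0, V = (-7.20, -3.21). ∠MVK = 36.7° gives VK at 40.7° from the x-axis; with |VK| = 21.8, K = (9.33, 11.0). ∠VKS = 138.9° gives KS at 81.8° from the x-axis; with |KS| = 9.2, S = (10.6, 20.1). Then |HS| = |S − H| = 12.2.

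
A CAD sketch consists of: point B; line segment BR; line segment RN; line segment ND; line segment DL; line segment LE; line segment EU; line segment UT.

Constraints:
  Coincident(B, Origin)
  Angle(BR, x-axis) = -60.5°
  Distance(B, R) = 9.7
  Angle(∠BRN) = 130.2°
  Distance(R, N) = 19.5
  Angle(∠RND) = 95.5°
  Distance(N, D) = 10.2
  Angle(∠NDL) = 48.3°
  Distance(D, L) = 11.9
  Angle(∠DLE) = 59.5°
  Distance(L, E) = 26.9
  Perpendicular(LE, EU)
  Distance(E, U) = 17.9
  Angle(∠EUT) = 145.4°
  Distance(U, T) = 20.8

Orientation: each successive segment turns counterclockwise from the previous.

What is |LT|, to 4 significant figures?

38.13

LE is perpendicular to EU, so EU runs at 56.00°; with |EU| = 17.9, U = (48.35, -7.594). ∠EUT = 145.4° gives UT at 90.60° from the x-axis; with |UT| = 20.8, T = (48.14, 13.21). Then |LT| = |T − L| = 38.13.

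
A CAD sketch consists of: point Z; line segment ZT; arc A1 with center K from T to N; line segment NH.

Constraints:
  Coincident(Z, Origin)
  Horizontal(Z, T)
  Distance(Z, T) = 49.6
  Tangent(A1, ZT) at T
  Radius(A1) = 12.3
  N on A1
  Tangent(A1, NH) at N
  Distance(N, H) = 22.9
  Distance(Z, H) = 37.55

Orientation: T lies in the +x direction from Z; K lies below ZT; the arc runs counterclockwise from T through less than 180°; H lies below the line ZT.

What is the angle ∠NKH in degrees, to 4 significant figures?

61.76°

Z is at the origin; ZT is horizontal with |ZT| = 49.6 and T on the +x side, so T = (49.60, 0.000). A1 meets ZT tangentially, so KT is at right angles to ZT, so K = T + (0, -12.3) = (49.60, -12.30). Since KN ⟂ NH (tangency), |KH| = √(12.3² + 22.9²) = 25.99 regardless of where N sits on A1. So H lies on both circle(Z, 37.55) and circle(K, 25.99); the below-ZT intersection is H = (27.35, -25.73). N is the foot of the tangent from H: N = (39.02, -6.031).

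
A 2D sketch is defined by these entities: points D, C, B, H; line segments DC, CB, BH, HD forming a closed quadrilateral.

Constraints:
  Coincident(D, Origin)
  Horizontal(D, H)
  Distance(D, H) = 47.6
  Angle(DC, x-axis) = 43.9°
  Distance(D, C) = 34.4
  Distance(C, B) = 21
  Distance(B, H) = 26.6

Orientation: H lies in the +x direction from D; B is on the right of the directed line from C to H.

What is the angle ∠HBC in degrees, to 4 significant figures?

86.96°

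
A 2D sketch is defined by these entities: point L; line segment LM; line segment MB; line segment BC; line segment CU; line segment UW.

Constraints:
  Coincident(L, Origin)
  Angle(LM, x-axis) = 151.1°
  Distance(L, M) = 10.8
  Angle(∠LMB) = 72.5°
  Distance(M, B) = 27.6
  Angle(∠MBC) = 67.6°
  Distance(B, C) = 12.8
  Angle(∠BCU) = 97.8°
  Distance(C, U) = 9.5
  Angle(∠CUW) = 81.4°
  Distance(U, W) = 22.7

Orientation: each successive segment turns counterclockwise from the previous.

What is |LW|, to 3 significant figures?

29.0

∠BCU = 97.8° gives CU at 93.2° from the x-axis; with |CU| = 9.5, U = (-2.88, -9.91). ∠CUW = 81.4° gives UW at -168° from the x-axis; with |UW| = 22.7, W = (-25.1, -14.6). Then |LW| = |W − L| = 29.0.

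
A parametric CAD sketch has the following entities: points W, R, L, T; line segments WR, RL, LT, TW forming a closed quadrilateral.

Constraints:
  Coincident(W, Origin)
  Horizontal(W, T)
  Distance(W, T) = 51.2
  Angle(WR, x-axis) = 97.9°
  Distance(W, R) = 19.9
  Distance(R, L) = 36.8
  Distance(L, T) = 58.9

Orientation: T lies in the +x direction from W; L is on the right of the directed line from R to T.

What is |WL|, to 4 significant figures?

17.78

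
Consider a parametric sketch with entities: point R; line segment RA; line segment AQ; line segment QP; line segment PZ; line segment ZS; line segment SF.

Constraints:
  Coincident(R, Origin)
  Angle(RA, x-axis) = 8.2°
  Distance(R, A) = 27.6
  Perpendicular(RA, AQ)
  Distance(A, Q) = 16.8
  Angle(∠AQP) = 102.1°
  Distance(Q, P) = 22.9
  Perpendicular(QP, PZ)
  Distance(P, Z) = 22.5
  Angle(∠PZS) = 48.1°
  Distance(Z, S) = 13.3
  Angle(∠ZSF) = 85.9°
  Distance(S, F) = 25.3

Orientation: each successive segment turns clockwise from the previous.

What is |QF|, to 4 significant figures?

31.45

R is at the origin; RA runs at 8.2° with length 27.6, so A = (27.32, 3.937). RA ⟂ AQ, so AQ runs at -81.80°; with |AQ| = 16.8, Q = (29.71, -12.69). ∠AQP = 102.1° gives QP at -159.7° from the x-axis; with |QP| = 22.9, P = (8.236, -20.64). The perpendicularity gives PZ at right angles to QP, so PZ runs at 110.3°; with |PZ| = 22.5, Z = (0.4303, 0.4660). ∠PZS = 48.1° gives ZS at -21.60° from the x-axis; with |ZS| = 13.3, S = (12.80, -4.430). ∠ZSF = 85.9° gives SF at -115.7° from the x-axis; with |SF| = 25.3, F = (1.825, -27.23). Then |QF| = |F − Q| = 31.45.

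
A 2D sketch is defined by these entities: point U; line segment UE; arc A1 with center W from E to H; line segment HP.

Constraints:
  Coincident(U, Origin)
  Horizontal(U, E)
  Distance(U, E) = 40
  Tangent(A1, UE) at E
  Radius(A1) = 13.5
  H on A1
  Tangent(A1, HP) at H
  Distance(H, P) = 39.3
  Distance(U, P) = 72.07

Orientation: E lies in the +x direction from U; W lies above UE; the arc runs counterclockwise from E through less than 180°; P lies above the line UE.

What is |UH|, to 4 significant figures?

55.57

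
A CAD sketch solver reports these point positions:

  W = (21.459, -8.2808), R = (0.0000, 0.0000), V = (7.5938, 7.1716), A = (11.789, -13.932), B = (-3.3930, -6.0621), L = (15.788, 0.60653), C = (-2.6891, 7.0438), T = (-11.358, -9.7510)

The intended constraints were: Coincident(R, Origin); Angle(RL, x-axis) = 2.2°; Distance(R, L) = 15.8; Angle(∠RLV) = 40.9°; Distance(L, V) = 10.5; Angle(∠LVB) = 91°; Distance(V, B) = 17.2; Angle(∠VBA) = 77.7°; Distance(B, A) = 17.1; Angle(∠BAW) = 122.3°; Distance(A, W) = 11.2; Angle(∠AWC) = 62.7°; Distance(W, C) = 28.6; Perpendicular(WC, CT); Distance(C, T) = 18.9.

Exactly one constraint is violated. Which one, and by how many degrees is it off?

Perpendicular(WC, CT) — off by 5.10°.

R = (0.00, 0.00) ✓; RL at 2.200° ✓; |RL| = 15.80 ✓; ∠RLV = 40.90° ✓; |LV| = 10.50 ✓; ∠LVB = 91.00° ✓; |VB| = 17.20 ✓; ∠VBA = 77.70° ✓; |BA| = 17.10 ✓; ∠BAW = 122.3° ✓; |AW| = 11.20 ✓; ∠AWC = 62.70° ✓; |WC| = 28.60 ✓; ∠(WC, CT) = 95.10° ✗; |CT| = 18.90 ✓.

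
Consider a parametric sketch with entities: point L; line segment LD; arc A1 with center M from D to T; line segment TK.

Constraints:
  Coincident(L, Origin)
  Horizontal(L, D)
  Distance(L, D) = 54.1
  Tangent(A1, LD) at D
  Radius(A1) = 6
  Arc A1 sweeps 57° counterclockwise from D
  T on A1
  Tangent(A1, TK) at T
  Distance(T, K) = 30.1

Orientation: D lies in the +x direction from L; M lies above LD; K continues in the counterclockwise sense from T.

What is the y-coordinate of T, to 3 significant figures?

2.73

L is at the origin; L and D share the same y with |LD| = 54.1 and D on the +x side, so D = (54.1, 0.00). A1 meets LD tangentially, so MD is at right angles to LD, so M = D + (0, 6) = (54.1, 6.00). On A1, D sits at bearing -90° from M; a 57° counterclockwise sweep puts T at bearing -33°, so T = M + 6.0·(cos -33°, sin -33°) = (59.1, 2.73). So T.y = 2.73.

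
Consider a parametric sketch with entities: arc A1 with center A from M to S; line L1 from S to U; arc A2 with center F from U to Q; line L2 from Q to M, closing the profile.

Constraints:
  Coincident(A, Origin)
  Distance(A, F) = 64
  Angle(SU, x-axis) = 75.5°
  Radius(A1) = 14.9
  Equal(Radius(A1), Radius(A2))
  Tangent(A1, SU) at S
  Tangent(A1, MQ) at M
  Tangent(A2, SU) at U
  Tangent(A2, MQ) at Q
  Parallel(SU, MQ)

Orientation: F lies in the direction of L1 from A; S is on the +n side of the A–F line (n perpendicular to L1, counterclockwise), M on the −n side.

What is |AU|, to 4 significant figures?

65.71

Tangency of A1 to both parallel lines with radius 14.9 puts S and M at A ± 14.9·n: S = (-14.43, 3.731), M = (14.43, -3.731). Equal radii place U and Q the same way about F: U = F + 14.9·n = (1.599, 65.69), Q = F − 14.9·n = (30.45, 58.23). Then |AU| = |U − A| = 65.71.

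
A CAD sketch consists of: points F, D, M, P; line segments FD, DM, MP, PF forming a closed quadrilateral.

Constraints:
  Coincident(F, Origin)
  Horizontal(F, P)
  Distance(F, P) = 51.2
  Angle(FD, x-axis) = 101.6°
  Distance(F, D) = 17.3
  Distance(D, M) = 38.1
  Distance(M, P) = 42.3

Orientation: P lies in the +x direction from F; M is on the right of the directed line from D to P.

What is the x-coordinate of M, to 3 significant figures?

12.7

Checks: |DM| = 38.10 ✓; |MP| = 42.30 ✓.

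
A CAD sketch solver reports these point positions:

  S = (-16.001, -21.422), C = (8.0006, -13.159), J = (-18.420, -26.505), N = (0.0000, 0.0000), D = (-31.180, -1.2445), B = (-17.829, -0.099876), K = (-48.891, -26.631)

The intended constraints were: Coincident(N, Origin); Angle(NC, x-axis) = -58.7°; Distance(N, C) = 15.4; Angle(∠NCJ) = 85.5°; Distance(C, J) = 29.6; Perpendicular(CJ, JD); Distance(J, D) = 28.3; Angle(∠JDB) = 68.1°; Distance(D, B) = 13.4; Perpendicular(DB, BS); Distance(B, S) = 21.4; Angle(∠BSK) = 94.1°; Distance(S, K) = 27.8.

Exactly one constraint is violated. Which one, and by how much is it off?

Distance(S, K) = 27.8 — off by 5.50.

N = (0.00, 0.00) ✓; NC at -58.70° ✓; |NC| = 15.40 ✓; ∠NCJ = 85.50° ✓; |CJ| = 29.60 ✓; ∠(CJ, JD) = 90.00° ✓; |JD| = 28.30 ✓; ∠JDB = 68.10° ✓; |DB| = 13.40 ✓; ∠(DB, BS) = 90.00° ✓; |BS| = 21.40 ✓; ∠BSK = 94.10° ✓; |SK| = 33.30 ✗.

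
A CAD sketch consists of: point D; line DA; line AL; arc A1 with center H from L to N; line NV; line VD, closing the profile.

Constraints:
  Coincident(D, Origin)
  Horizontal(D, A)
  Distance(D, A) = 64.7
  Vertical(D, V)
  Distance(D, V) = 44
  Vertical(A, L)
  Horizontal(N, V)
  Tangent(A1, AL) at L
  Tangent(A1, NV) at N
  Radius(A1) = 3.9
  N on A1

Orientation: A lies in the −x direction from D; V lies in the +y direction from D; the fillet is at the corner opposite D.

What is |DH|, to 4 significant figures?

72.83

D and V share the same x with |DV| = 44.0 and V on the +y side, so V = (0.000, 44.00). The virtual corner opposite D is at (-64.70, 44.00). A1 meets AL tangentially, so HL is at right angles to AL and since A1 is tangent to NV there, HN ⟂ NV, with radius 3.9, so the center H sits 3.9 in from both sides at H = (-60.80, 40.10). Then |DH| = |H − D| = 72.83.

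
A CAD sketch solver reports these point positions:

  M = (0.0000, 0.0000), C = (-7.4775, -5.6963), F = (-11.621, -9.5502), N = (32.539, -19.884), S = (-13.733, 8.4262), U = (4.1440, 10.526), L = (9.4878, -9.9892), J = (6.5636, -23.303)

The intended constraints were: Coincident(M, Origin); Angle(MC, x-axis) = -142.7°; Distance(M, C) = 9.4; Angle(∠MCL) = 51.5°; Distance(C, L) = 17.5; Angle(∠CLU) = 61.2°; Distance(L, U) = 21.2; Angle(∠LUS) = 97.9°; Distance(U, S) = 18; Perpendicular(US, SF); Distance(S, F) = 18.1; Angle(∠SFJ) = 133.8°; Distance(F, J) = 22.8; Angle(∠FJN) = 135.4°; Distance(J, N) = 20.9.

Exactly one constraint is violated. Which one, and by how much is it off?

Distance(J, N) = 20.9 — off by 5.30.

M = (0.00, 0.00) ✓; MC at -142.7° ✓; |MC| = 9.400 ✓; ∠MCL = 51.50° ✓; |CL| = 17.50 ✓; ∠CLU = 61.20° ✓; |LU| = 21.20 ✓; ∠LUS = 97.90° ✓; |US| = 18.00 ✓; ∠(US, SF) = 90.00° ✓; |SF| = 18.10 ✓; ∠SFJ = 133.8° ✓; |FJ| = 22.80 ✓; ∠FJN = 135.4° ✓; |JN| = 26.20 ✗.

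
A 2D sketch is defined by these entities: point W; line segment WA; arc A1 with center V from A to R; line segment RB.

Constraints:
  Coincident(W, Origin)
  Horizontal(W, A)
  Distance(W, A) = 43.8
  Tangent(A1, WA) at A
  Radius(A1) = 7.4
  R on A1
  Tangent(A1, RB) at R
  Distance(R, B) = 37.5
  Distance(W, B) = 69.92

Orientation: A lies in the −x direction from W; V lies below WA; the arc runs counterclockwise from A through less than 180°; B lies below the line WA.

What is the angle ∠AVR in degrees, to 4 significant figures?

85.39°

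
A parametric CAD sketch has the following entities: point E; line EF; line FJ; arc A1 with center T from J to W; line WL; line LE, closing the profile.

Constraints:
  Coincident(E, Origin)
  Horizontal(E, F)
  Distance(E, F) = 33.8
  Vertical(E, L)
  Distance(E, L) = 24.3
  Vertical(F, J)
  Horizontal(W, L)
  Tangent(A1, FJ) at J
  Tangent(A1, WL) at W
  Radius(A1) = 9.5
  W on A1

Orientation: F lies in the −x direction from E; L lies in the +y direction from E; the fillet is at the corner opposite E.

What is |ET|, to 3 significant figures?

28.5

E is at the origin; E and F share the same y with |EF| = 33.8 and F on the −x side, so F = (-33.8, 0.00). E and L share the same x with |EL| = 24.3 and L on the +y side, so L = (0.00, 24.3). The virtual corner opposite E is at (-33.8, 24.3). A1 meets FJ tangentially, so TJ is at right angles to FJ and since A1 is tangent to WL there, TW ⟂ WL, with radius 9.5, so the center T sits 9.5 in from both sides at T = (-24.3, 14.8). Then |ET| = |T − E| = 28.5.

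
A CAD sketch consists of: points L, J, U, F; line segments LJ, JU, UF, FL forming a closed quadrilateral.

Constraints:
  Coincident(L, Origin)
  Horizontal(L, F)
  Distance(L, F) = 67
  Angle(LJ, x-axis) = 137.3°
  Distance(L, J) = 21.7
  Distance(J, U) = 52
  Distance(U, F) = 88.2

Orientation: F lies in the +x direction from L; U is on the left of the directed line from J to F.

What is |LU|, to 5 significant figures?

62.616

Checks: |JU| = 52.00 ✓; |UF| = 88.20 ✓.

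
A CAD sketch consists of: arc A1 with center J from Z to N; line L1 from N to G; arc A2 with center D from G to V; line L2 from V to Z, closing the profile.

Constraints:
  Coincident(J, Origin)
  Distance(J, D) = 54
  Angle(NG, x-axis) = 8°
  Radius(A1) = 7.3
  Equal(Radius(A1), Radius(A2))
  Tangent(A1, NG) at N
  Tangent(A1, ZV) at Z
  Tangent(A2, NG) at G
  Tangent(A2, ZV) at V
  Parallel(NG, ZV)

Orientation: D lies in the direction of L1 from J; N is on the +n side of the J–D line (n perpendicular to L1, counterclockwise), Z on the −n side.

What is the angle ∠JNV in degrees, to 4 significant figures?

74.87°

Tangency of A1 to both parallel lines with radius 7.3 puts N and Z at J ± 7.3·n: N = (-1.016, 7.229), Z = (1.016, -7.229). Equal radii place G and V the same way about D: G = D + 7.3·n = (52.46, 14.74), V = D − 7.3·n = (54.49, 0.2864). Then cos ∠JNV = NJ·NV / (|NJ||NV|), giving 74.87°.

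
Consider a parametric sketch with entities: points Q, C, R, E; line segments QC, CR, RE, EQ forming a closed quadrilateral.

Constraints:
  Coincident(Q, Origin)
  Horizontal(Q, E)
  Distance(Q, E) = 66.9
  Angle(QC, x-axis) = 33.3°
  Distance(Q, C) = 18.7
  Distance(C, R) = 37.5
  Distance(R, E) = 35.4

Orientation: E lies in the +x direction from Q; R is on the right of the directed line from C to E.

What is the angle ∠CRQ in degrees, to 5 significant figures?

25.933°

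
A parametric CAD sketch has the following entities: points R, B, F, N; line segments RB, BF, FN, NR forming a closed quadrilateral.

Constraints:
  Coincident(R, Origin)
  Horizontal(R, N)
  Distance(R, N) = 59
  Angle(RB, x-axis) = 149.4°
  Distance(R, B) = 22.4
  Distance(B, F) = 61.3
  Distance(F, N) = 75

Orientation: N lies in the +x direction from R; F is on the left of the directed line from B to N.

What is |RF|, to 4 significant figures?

63.55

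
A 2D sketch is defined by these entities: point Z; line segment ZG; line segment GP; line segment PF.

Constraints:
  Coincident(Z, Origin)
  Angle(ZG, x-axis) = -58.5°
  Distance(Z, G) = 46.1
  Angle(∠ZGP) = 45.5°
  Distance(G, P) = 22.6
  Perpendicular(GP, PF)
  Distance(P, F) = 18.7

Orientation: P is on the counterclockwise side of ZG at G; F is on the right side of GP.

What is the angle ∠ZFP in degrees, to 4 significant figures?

10.66°

Z is at the origin; ZG runs at -58.5° with length 46.1, so G = 46.1·(cos -58.5°, sin -58.5°) = (24.09, -39.31). ∠ZGP = 45.5°, so GP runs at -58.5° + (180° − 45.5°) = 76.00° from the x-axis; with |GP| = 22.6, P = G + 22.6·(cos 76.00°, sin 76.00°) = (29.55, -17.38). The perpendicularity gives PF at right angles to GP; with |PF| = 18.7 on the right of GP, F = P + 18.7·(0.9703, -0.2419) = (47.70, -21.90). Then cos ∠ZFP = FZ·FP / (|FZ||FP|), giving 10.66°.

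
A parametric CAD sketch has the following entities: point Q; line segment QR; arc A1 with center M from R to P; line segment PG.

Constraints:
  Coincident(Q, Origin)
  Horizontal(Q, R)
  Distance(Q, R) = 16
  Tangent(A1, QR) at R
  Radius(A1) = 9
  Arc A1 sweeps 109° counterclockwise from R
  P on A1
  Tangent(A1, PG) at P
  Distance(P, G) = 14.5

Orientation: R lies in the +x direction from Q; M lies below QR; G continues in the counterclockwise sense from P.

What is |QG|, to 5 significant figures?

28.399

Q is at the origin; QR is horizontal with |QR| = 16.0 and R on the +x side, so R = (16.000, 0.0000). Since A1 is tangent to QR there, MR ⟂ QR, so M = R + (0, -9) = (16.000, -9.0000). On A1, R sits at bearing 90° from M; a 109° counterclockwise sweep puts P at bearing 199°, so P = M + 9.0·(cos 199°, sin 199°) = (7.4903, -11.930). The tangent condition forces MP to be normal to PG, so PG runs along (−sin 199°, cos 199°); with |PG| = 14.5, G = (12.211, -25.640). Then |QG| = |G − Q| = 28.399.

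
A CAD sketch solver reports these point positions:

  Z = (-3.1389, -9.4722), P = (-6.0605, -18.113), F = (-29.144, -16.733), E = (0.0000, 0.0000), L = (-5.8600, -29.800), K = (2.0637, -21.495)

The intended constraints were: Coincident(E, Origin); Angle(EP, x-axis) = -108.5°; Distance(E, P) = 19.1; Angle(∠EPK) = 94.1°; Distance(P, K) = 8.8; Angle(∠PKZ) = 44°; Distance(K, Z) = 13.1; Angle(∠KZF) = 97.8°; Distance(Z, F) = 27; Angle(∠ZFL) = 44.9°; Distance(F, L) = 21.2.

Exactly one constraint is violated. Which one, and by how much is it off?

Distance(F, L) = 21.2 — off by 5.50.

E = (0.00, 0.00) ✓; EP at -108.5° ✓; |EP| = 19.10 ✓; ∠EPK = 94.10° ✓; |PK| = 8.800 ✓; ∠PKZ = 44.00° ✓; |KZ| = 13.10 ✓; ∠KZF = 97.80° ✓; |ZF| = 27.00 ✓; ∠ZFL = 44.90° ✓; |FL| = 26.70 ✗.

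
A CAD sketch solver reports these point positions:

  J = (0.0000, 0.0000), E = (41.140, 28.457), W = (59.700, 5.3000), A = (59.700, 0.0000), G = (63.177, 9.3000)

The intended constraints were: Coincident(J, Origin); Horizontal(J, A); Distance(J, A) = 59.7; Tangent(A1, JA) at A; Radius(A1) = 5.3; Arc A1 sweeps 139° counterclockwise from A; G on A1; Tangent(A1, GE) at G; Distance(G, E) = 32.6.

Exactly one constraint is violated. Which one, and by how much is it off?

Distance(G, E) = 32.6 — off by 3.40.

J = (0.00, 0.00) ✓; J.y = 0.00, A.y = 0.00 ✓; |JA| = 59.70 ✓; ∠(WA, AJ) = 90.00° ✓; |WA| = 5.300 ✓; bearing(W→G) − bearing(W→A) = 139.0° ✓; |WG| = 5.300 ✓; ∠(WG, GE) = 90.00° ✓; |GE| = 29.20 ✗.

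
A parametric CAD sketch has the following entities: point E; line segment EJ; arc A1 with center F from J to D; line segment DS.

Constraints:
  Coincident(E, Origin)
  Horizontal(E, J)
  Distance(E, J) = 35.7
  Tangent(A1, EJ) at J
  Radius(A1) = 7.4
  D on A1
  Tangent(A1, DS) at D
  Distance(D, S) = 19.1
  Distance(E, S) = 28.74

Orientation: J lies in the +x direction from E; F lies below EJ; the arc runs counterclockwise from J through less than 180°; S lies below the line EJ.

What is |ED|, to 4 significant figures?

29.46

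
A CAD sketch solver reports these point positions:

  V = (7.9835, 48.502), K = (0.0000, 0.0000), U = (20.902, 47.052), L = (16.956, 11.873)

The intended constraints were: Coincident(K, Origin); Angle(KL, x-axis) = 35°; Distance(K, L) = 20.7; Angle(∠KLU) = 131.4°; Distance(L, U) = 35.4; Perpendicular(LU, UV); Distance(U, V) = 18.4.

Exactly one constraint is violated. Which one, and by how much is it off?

Distance(U, V) = 18.4 — off by 5.40.

K = (0.00, 0.00) ✓; KL at 35.00° ✓; |KL| = 20.70 ✓; ∠KLU = 131.4° ✓; |LU| = 35.40 ✓; ∠(LU, UV) = 90.00° ✓; |UV| = 13.00 ✗.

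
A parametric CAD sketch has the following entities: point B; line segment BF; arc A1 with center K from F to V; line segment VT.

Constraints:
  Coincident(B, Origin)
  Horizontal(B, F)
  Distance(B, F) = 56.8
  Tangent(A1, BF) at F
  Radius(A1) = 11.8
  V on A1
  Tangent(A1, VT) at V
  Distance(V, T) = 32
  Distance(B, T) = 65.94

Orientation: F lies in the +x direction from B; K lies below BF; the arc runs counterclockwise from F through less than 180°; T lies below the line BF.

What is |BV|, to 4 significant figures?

46.90

Checks: ∠(KF, FB) = 90.00° ✓; |KV| = 11.80 ✓; ∠(KV, VT) = 90.00° ✓; |VT| = 32.00 ✓; |BT| = 65.94 ✓.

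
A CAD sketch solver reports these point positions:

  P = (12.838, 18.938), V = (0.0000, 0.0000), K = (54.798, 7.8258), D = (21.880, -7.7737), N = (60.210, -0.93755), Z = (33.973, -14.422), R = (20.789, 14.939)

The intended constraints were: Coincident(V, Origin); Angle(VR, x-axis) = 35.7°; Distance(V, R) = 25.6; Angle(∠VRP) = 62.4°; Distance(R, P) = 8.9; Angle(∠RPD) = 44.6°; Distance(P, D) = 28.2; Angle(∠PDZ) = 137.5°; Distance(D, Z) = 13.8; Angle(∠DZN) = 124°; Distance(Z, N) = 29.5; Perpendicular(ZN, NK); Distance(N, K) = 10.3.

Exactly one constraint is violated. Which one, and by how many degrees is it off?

Perpendicular(ZN, NK) — off by 4.50°.

V = (0.00, 0.00) ✓; VR at 35.70° ✓; |VR| = 25.60 ✓; ∠VRP = 62.40° ✓; |RP| = 8.900 ✓; ∠RPD = 44.60° ✓; |PD| = 28.20 ✓; ∠PDZ = 137.5° ✓; |DZ| = 13.80 ✓; ∠DZN = 124.0° ✓; |ZN| = 29.50 ✓; ∠(ZN, NK) = 94.50° ✗; |NK| = 10.30 ✓.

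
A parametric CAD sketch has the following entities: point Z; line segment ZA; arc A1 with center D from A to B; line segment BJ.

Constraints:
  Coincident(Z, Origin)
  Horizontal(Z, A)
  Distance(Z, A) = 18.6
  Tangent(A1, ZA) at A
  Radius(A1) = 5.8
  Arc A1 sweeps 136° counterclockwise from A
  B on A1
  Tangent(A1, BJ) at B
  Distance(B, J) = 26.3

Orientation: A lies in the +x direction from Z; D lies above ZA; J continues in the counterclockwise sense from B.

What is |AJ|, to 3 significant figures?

31.9

On A1, A sits at bearing -90° from D; a 136° counterclockwise sweep puts B at bearing 46°, so B = D + 5.8·(cos 46°, sin 46°) = (22.6, 9.97). A1 meets BJ tangentially, so DB is at right angles to BJ, so BJ runs along (−sin 46°, cos 46°); with |BJ| = 26.3, J = (3.71, 28.2). Then |AJ| = |J − A| = 31.9.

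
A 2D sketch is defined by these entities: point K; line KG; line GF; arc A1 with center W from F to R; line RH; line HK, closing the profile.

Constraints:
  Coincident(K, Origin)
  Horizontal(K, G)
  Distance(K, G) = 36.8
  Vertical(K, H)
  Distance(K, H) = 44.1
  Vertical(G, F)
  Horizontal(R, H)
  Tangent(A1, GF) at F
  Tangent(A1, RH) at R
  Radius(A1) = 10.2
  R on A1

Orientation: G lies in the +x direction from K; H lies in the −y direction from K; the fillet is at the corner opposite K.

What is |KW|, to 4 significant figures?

43.09

K is at the origin; K and G share the same y with |KG| = 36.8 and G on the +x side, so G = (36.80, 0.000). KH is vertical with |KH| = 44.1 and H on the −y side, so H = (0.000, -44.10). The virtual corner opposite K is at (36.80, -44.10). A1 meets GF tangentially, so WF is at right angles to GF and since A1 is tangent to RH there, WR ⟂ RH, with radius 10.2, so the center W sits 10.2 in from both sides at W = (26.60, -33.90). Then |KW| = |W − K| = 43.09.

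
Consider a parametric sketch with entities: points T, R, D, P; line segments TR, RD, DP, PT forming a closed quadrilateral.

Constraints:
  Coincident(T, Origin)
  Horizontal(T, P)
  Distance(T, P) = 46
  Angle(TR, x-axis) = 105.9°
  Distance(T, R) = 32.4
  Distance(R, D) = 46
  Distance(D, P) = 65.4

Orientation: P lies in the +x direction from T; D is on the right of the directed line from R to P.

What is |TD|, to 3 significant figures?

22.7

T is at the origin; TP is horizontal with |TP| = 46.0 and P in +x, so P = (46.0, 0). TR runs at 105.9° with |TR| = 32.4, so R = (-8.88, 31.2). D is determined by |RD| = 46.0 and |DP| = 65.4 together: it lies at the intersection of circle(R, 46.0) and circle(P, 65.4). With |RP| = 63.1, the foot of the radical line on RP is 14.4 from R and the perpendicular offset is √(46.0² − 14.4²) = 43.7. Taking the right-of-RP solution: D = (-17.9, -13.9).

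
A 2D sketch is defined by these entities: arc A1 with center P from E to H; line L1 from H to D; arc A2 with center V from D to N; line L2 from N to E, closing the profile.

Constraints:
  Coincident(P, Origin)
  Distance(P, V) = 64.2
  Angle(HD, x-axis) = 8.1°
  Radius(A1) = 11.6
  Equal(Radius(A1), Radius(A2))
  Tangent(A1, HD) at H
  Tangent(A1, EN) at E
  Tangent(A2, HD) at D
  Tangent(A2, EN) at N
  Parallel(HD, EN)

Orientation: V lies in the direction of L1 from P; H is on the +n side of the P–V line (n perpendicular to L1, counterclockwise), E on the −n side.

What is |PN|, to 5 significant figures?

65.240

The slot axis is L1's direction at 8.1°, so u = (cos 8.1°, sin 8.1°) = (0.99002, 0.14090) and n = (−sin 8.1°, cos 8.1°) = (-0.14090, 0.99002). P is at the origin and V lies 64.2 along u from P, so V = 64.2·u = (63.560, 9.0459). Tangency of A1 to both parallel lines with radius 11.6 puts H and E at P ± 11.6·n: H = (-1.6345, 11.484), E = (1.6345, -11.484). Equal radii place D and N the same way about V: D = V + 11.6·n = (61.925, 20.530), N = V − 11.6·n = (65.194, -2.4384). Then |PN| = |N − P| = 65.240.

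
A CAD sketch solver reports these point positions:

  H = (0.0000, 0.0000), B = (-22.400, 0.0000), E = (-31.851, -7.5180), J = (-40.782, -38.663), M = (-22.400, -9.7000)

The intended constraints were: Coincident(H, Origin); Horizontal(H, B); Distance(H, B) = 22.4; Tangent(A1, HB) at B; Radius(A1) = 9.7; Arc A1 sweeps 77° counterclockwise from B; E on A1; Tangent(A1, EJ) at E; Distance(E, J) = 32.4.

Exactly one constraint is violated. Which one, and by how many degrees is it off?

Tangent(A1, EJ) at E — off by 3.00°.

H = (0.00, 0.00) ✓; H.y = 0.00, B.y = 0.00 ✓; |HB| = 22.40 ✓; ∠(MB, BH) = 90.00° ✓; |MB| = 9.700 ✓; bearing(M→E) − bearing(M→B) = 77.00° ✓; |ME| = 9.700 ✓; ∠(ME, EJ) = 93.00° ✗; |EJ| = 32.40 ✓.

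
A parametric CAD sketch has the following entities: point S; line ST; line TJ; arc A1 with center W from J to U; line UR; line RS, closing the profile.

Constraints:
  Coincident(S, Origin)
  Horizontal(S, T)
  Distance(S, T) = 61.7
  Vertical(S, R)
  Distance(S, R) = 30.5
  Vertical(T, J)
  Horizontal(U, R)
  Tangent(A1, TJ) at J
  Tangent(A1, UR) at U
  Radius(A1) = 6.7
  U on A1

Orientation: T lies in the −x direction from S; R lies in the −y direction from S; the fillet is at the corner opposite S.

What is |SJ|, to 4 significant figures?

66.13

S is at the origin; ST is horizontal with |ST| = 61.7 and T on the −x side, so T = (-61.70, 0.000). S and R share the same x with |SR| = 30.5 and R on the −y side, so R = (0.000, -30.50). The virtual corner opposite S is at (-61.70, -30.50). Tangency of A1 to TJ means the radius WJ is perpendicular to TJ and since A1 is tangent to UR there, WU ⟂ UR, with radius 6.7, so the center W sits 6.7 in from both sides at W = (-55.00, -23.80). That places the tangent points at J = (-61.70, -23.80) on TJ and U = (-55.00, -30.50) on UR. Then |SJ| = |J − S| = 66.13.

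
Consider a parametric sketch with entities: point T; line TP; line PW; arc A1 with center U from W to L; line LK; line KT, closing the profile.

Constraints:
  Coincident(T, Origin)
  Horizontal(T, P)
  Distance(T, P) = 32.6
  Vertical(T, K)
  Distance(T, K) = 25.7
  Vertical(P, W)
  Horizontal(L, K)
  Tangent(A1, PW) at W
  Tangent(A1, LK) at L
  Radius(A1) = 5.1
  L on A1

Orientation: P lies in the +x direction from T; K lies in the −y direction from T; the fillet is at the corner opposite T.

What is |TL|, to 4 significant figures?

37.64

T is at the origin; T and P share the same y with |TP| = 32.6 and P on the +x side, so P = (32.60, 0.000). T and K share the same x with |TK| = 25.7 and K on the −y side, so K = (0.000, -25.70). The virtual corner opposite T is at (32.60, -25.70). Since A1 is tangent to PW there, UW ⟂ PW and the tangent condition forces UL to be normal to LK, with radius 5.1, so the center U sits 5.1 in from both sides at U = (27.50, -20.60). That places the tangent points at W = (32.60, -20.60) on PW and L = (27.50, -25.70) on LK. Then |TL| = |L − T| = 37.64.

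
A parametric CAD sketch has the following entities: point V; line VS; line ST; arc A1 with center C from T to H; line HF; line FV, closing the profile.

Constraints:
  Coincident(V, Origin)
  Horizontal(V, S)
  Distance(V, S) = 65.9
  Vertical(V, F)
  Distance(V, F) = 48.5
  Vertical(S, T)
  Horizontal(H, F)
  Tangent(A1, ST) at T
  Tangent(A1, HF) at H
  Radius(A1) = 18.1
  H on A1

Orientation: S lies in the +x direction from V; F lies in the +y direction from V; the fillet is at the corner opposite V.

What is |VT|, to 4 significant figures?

72.57

The virtual corner opposite V is at (65.90, 48.50). The tangent condition forces CT to be normal to ST and since A1 is tangent to HF there, CH ⟂ HF, with radius 18.1, so the center C sits 18.1 in from both sides at C = (47.80, 30.40). That places the tangent points at T = (65.90, 30.40) on ST and H = (47.80, 48.50) on HF. Then |VT| = |T − V| = 72.57.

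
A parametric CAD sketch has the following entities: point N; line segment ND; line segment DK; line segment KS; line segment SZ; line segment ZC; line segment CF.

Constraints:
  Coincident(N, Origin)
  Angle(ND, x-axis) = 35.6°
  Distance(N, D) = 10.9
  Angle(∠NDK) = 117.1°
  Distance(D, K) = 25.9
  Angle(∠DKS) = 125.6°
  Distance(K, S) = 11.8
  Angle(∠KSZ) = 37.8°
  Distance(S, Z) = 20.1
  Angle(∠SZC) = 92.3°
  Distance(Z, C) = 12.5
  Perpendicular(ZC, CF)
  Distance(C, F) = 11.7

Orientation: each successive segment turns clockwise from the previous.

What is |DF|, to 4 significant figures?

28.44

∠SZC = 92.3° gives ZC at 48.40° from the x-axis; with |ZC| = 12.5, C = (27.40, 6.075). ZC is perpendicular to CF, so CF runs at -41.60°; with |CF| = 11.7, F = (36.15, -1.693). Then |DF| = |F − D| = 28.44.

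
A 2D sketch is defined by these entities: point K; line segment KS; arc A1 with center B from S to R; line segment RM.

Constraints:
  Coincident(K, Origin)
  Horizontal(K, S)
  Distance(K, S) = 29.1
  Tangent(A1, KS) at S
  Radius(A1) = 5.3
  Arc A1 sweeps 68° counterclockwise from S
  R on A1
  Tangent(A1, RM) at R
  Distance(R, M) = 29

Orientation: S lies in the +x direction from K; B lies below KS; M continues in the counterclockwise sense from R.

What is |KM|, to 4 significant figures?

33.01

K is at the origin; KS is horizontal with |KS| = 29.1 and S on the +x side, so S = (29.10, 0.000). Since A1 is tangent to KS there, BS ⟂ KS, so B = S + (0, -5.3) = (29.10, -5.300). On A1, S sits at bearing 90° from B; a 68° counterclockwise sweep puts R at bearing 158°, so R = B + 5.3·(cos 158°, sin 158°) = (24.19, -3.315). Since A1 is tangent to RM there, BR ⟂ RM, so RM runs along (−sin 158°, cos 158°); with |RM| = 29.0, M = (13.32, -30.20). Then |KM| = |M − K| = 33.01.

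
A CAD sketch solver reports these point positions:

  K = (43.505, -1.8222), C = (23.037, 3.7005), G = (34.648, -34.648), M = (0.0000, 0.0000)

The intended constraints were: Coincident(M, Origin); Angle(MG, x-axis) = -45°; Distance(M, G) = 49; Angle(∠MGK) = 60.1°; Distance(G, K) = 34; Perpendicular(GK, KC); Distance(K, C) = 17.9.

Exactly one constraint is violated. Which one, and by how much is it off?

Distance(K, C) = 17.9 — off by 3.30.

M = (0.00, 0.00) ✓; MG at -45.00° ✓; |MG| = 49.00 ✓; ∠MGK = 60.10° ✓; |GK| = 34.00 ✓; ∠(GK, KC) = 90.00° ✓; |KC| = 21.20 ✗.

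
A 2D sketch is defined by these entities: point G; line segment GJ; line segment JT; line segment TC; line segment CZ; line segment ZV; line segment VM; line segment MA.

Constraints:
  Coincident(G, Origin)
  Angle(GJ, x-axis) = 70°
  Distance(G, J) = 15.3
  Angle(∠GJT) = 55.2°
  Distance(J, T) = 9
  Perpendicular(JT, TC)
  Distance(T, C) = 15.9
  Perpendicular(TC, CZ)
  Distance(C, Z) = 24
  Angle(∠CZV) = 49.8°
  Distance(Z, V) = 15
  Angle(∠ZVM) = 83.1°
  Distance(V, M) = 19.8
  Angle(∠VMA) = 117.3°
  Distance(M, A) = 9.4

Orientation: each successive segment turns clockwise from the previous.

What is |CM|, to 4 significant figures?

3.161

G is at the origin; GJ runs at 70.0° with length 15.3, so J = (5.233, 14.38). ∠GJT = 55.2° gives JT at -54.80° from the x-axis; with |JT| = 9.0, T = (10.42, 7.023). The perpendicularity gives TC at right angles to JT, so TC runs at -144.8°; with |TC| = 15.9, C = (-2.572, -2.142). The perpendicularity gives CZ at right angles to TC, so CZ runs at 125.2°; with |CZ| = 24.0, Z = (-16.41, 17.47). ∠CZV = 49.8° gives ZV at -5.000° from the x-axis; with |ZV| = 15.0, V = (-1.463, 16.16). ∠ZVM = 83.1° gives VM at -101.9° from the x-axis; with |VM| = 19.8, M = (-5.546, -3.213). Then |CM| = |M − C| = 3.161.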